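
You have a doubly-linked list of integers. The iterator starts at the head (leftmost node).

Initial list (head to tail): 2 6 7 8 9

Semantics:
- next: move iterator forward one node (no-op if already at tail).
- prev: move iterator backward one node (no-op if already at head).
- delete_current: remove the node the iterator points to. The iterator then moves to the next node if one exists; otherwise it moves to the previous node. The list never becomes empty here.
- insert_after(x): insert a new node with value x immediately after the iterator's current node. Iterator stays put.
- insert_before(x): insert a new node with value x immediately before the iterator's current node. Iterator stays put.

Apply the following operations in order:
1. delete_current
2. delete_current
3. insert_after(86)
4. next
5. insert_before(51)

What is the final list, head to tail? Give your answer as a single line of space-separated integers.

Answer: 7 51 86 8 9

Derivation:
After 1 (delete_current): list=[6, 7, 8, 9] cursor@6
After 2 (delete_current): list=[7, 8, 9] cursor@7
After 3 (insert_after(86)): list=[7, 86, 8, 9] cursor@7
After 4 (next): list=[7, 86, 8, 9] cursor@86
After 5 (insert_before(51)): list=[7, 51, 86, 8, 9] cursor@86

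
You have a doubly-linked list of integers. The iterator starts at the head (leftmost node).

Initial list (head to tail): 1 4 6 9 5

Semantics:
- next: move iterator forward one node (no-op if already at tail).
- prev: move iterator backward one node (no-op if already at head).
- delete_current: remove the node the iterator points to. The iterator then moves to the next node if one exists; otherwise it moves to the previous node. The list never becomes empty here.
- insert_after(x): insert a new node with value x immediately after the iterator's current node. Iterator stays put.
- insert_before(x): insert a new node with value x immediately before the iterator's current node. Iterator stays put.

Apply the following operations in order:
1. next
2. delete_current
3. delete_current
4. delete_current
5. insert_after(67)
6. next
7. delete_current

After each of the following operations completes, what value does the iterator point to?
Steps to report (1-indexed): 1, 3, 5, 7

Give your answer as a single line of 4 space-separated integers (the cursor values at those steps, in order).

Answer: 4 9 5 5

Derivation:
After 1 (next): list=[1, 4, 6, 9, 5] cursor@4
After 2 (delete_current): list=[1, 6, 9, 5] cursor@6
After 3 (delete_current): list=[1, 9, 5] cursor@9
After 4 (delete_current): list=[1, 5] cursor@5
After 5 (insert_after(67)): list=[1, 5, 67] cursor@5
After 6 (next): list=[1, 5, 67] cursor@67
After 7 (delete_current): list=[1, 5] cursor@5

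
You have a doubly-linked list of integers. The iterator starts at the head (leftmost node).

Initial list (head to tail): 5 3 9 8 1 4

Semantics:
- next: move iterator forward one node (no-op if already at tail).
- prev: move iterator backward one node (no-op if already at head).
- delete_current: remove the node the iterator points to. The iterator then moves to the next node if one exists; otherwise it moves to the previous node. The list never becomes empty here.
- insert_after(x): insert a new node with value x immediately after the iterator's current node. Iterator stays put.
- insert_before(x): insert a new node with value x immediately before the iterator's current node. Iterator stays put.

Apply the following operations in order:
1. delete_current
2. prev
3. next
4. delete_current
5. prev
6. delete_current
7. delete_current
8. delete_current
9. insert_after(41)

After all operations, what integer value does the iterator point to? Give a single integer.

After 1 (delete_current): list=[3, 9, 8, 1, 4] cursor@3
After 2 (prev): list=[3, 9, 8, 1, 4] cursor@3
After 3 (next): list=[3, 9, 8, 1, 4] cursor@9
After 4 (delete_current): list=[3, 8, 1, 4] cursor@8
After 5 (prev): list=[3, 8, 1, 4] cursor@3
After 6 (delete_current): list=[8, 1, 4] cursor@8
After 7 (delete_current): list=[1, 4] cursor@1
After 8 (delete_current): list=[4] cursor@4
After 9 (insert_after(41)): list=[4, 41] cursor@4

Answer: 4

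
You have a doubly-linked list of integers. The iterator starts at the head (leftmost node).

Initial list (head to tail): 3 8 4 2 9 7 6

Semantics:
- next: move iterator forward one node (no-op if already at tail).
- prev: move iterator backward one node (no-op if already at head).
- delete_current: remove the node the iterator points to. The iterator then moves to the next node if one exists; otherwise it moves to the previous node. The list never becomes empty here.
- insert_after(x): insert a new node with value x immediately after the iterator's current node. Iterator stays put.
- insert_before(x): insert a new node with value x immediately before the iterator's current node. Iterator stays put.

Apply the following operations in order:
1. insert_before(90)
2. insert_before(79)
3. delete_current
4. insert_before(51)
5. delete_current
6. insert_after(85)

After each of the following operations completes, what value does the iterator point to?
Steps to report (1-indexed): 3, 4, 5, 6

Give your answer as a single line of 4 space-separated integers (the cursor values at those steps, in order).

After 1 (insert_before(90)): list=[90, 3, 8, 4, 2, 9, 7, 6] cursor@3
After 2 (insert_before(79)): list=[90, 79, 3, 8, 4, 2, 9, 7, 6] cursor@3
After 3 (delete_current): list=[90, 79, 8, 4, 2, 9, 7, 6] cursor@8
After 4 (insert_before(51)): list=[90, 79, 51, 8, 4, 2, 9, 7, 6] cursor@8
After 5 (delete_current): list=[90, 79, 51, 4, 2, 9, 7, 6] cursor@4
After 6 (insert_after(85)): list=[90, 79, 51, 4, 85, 2, 9, 7, 6] cursor@4

Answer: 8 8 4 4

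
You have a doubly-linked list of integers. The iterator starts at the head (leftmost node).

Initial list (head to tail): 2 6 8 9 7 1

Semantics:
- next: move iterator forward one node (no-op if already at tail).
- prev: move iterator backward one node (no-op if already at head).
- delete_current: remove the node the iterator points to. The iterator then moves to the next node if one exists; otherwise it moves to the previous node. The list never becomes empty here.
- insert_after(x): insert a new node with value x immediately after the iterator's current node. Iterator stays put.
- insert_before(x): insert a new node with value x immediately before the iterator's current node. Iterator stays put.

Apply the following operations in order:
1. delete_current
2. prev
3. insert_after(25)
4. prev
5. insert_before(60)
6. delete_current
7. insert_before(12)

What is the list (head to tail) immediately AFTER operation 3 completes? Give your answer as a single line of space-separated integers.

Answer: 6 25 8 9 7 1

Derivation:
After 1 (delete_current): list=[6, 8, 9, 7, 1] cursor@6
After 2 (prev): list=[6, 8, 9, 7, 1] cursor@6
After 3 (insert_after(25)): list=[6, 25, 8, 9, 7, 1] cursor@6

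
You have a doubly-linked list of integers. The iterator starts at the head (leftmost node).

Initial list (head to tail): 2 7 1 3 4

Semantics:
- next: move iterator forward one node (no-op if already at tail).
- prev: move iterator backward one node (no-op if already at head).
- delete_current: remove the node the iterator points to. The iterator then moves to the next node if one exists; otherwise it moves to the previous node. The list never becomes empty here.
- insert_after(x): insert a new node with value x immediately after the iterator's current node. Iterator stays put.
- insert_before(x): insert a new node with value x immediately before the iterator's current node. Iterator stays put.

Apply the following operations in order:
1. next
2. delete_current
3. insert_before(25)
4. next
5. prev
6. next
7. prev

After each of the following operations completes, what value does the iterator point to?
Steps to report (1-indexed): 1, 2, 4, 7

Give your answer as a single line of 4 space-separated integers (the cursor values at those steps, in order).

After 1 (next): list=[2, 7, 1, 3, 4] cursor@7
After 2 (delete_current): list=[2, 1, 3, 4] cursor@1
After 3 (insert_before(25)): list=[2, 25, 1, 3, 4] cursor@1
After 4 (next): list=[2, 25, 1, 3, 4] cursor@3
After 5 (prev): list=[2, 25, 1, 3, 4] cursor@1
After 6 (next): list=[2, 25, 1, 3, 4] cursor@3
After 7 (prev): list=[2, 25, 1, 3, 4] cursor@1

Answer: 7 1 3 1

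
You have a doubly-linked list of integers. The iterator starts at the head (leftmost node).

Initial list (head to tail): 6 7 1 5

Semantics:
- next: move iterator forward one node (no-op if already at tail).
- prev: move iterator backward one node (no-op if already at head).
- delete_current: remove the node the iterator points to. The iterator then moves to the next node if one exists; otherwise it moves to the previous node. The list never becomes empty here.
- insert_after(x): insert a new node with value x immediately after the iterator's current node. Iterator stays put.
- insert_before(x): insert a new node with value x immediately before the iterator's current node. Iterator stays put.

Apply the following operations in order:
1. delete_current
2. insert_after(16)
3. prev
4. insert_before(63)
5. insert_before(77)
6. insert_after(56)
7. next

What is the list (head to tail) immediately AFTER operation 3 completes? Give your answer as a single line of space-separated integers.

Answer: 7 16 1 5

Derivation:
After 1 (delete_current): list=[7, 1, 5] cursor@7
After 2 (insert_after(16)): list=[7, 16, 1, 5] cursor@7
After 3 (prev): list=[7, 16, 1, 5] cursor@7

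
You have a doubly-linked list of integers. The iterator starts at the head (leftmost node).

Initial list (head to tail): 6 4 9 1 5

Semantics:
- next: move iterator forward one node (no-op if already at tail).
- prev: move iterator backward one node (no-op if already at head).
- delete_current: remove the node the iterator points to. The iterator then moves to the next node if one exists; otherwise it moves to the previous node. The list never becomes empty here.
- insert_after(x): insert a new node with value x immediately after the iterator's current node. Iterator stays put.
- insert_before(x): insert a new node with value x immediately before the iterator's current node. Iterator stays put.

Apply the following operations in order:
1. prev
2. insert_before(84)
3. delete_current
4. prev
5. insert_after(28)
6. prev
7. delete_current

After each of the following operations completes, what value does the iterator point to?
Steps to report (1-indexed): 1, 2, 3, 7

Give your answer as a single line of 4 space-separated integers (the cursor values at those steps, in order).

Answer: 6 6 4 28

Derivation:
After 1 (prev): list=[6, 4, 9, 1, 5] cursor@6
After 2 (insert_before(84)): list=[84, 6, 4, 9, 1, 5] cursor@6
After 3 (delete_current): list=[84, 4, 9, 1, 5] cursor@4
After 4 (prev): list=[84, 4, 9, 1, 5] cursor@84
After 5 (insert_after(28)): list=[84, 28, 4, 9, 1, 5] cursor@84
After 6 (prev): list=[84, 28, 4, 9, 1, 5] cursor@84
After 7 (delete_current): list=[28, 4, 9, 1, 5] cursor@28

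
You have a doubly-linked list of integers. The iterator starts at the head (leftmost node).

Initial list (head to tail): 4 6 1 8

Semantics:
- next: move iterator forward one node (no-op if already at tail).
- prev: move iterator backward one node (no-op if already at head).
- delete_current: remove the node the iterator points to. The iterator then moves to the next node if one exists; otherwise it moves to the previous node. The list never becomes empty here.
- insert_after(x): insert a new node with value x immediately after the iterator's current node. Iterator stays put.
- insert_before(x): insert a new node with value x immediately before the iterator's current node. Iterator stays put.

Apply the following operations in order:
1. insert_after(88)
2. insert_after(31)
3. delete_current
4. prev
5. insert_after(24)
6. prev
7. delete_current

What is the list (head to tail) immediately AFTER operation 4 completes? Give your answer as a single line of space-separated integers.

Answer: 31 88 6 1 8

Derivation:
After 1 (insert_after(88)): list=[4, 88, 6, 1, 8] cursor@4
After 2 (insert_after(31)): list=[4, 31, 88, 6, 1, 8] cursor@4
After 3 (delete_current): list=[31, 88, 6, 1, 8] cursor@31
After 4 (prev): list=[31, 88, 6, 1, 8] cursor@31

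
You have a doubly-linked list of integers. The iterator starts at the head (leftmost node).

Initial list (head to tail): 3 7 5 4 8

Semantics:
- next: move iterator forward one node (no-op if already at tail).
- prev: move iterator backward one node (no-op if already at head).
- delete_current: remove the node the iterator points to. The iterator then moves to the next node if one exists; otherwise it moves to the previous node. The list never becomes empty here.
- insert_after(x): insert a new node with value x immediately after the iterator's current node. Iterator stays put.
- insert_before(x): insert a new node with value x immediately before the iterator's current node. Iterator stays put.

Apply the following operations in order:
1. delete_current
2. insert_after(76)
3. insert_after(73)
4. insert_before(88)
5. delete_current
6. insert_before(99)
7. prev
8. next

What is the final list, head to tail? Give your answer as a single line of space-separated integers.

After 1 (delete_current): list=[7, 5, 4, 8] cursor@7
After 2 (insert_after(76)): list=[7, 76, 5, 4, 8] cursor@7
After 3 (insert_after(73)): list=[7, 73, 76, 5, 4, 8] cursor@7
After 4 (insert_before(88)): list=[88, 7, 73, 76, 5, 4, 8] cursor@7
After 5 (delete_current): list=[88, 73, 76, 5, 4, 8] cursor@73
After 6 (insert_before(99)): list=[88, 99, 73, 76, 5, 4, 8] cursor@73
After 7 (prev): list=[88, 99, 73, 76, 5, 4, 8] cursor@99
After 8 (next): list=[88, 99, 73, 76, 5, 4, 8] cursor@73

Answer: 88 99 73 76 5 4 8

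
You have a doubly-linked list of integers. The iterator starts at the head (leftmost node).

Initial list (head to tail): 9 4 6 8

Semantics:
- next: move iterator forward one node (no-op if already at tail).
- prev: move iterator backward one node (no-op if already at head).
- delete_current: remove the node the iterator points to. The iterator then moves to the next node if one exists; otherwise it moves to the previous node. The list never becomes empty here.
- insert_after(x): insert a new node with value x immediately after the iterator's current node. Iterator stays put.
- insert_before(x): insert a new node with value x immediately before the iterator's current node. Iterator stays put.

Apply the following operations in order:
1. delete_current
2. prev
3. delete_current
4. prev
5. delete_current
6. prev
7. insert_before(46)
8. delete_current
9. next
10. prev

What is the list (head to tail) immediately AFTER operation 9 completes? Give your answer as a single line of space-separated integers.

Answer: 46

Derivation:
After 1 (delete_current): list=[4, 6, 8] cursor@4
After 2 (prev): list=[4, 6, 8] cursor@4
After 3 (delete_current): list=[6, 8] cursor@6
After 4 (prev): list=[6, 8] cursor@6
After 5 (delete_current): list=[8] cursor@8
After 6 (prev): list=[8] cursor@8
After 7 (insert_before(46)): list=[46, 8] cursor@8
After 8 (delete_current): list=[46] cursor@46
After 9 (next): list=[46] cursor@46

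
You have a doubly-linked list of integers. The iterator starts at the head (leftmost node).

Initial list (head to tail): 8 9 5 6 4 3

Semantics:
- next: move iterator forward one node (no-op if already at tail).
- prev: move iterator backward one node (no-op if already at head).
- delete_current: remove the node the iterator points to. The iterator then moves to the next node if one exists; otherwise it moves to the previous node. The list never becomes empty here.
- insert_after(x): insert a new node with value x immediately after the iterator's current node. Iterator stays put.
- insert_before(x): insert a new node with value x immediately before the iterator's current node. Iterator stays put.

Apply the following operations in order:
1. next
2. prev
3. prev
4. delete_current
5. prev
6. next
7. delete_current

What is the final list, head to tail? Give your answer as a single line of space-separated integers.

Answer: 9 6 4 3

Derivation:
After 1 (next): list=[8, 9, 5, 6, 4, 3] cursor@9
After 2 (prev): list=[8, 9, 5, 6, 4, 3] cursor@8
After 3 (prev): list=[8, 9, 5, 6, 4, 3] cursor@8
After 4 (delete_current): list=[9, 5, 6, 4, 3] cursor@9
After 5 (prev): list=[9, 5, 6, 4, 3] cursor@9
After 6 (next): list=[9, 5, 6, 4, 3] cursor@5
After 7 (delete_current): list=[9, 6, 4, 3] cursor@6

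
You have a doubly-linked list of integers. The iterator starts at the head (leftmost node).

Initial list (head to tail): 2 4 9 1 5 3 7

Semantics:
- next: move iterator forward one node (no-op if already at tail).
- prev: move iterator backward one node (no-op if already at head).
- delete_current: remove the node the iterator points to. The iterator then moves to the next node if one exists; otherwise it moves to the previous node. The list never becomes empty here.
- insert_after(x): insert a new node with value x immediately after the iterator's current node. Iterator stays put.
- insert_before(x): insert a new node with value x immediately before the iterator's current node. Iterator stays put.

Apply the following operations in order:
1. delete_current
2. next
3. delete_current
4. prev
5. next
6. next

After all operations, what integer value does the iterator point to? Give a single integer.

After 1 (delete_current): list=[4, 9, 1, 5, 3, 7] cursor@4
After 2 (next): list=[4, 9, 1, 5, 3, 7] cursor@9
After 3 (delete_current): list=[4, 1, 5, 3, 7] cursor@1
After 4 (prev): list=[4, 1, 5, 3, 7] cursor@4
After 5 (next): list=[4, 1, 5, 3, 7] cursor@1
After 6 (next): list=[4, 1, 5, 3, 7] cursor@5

Answer: 5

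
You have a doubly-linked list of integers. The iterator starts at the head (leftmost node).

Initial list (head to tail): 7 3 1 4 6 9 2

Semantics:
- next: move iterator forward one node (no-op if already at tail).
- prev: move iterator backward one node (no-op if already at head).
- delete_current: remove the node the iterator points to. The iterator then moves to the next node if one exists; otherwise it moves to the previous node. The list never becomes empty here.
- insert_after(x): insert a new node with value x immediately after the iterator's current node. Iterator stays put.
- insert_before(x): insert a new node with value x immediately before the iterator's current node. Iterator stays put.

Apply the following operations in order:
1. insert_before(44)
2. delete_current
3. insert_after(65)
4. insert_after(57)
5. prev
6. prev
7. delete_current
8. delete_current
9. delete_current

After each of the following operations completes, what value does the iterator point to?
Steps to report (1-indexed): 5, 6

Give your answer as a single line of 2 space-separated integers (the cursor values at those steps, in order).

After 1 (insert_before(44)): list=[44, 7, 3, 1, 4, 6, 9, 2] cursor@7
After 2 (delete_current): list=[44, 3, 1, 4, 6, 9, 2] cursor@3
After 3 (insert_after(65)): list=[44, 3, 65, 1, 4, 6, 9, 2] cursor@3
After 4 (insert_after(57)): list=[44, 3, 57, 65, 1, 4, 6, 9, 2] cursor@3
After 5 (prev): list=[44, 3, 57, 65, 1, 4, 6, 9, 2] cursor@44
After 6 (prev): list=[44, 3, 57, 65, 1, 4, 6, 9, 2] cursor@44
After 7 (delete_current): list=[3, 57, 65, 1, 4, 6, 9, 2] cursor@3
After 8 (delete_current): list=[57, 65, 1, 4, 6, 9, 2] cursor@57
After 9 (delete_current): list=[65, 1, 4, 6, 9, 2] cursor@65

Answer: 44 44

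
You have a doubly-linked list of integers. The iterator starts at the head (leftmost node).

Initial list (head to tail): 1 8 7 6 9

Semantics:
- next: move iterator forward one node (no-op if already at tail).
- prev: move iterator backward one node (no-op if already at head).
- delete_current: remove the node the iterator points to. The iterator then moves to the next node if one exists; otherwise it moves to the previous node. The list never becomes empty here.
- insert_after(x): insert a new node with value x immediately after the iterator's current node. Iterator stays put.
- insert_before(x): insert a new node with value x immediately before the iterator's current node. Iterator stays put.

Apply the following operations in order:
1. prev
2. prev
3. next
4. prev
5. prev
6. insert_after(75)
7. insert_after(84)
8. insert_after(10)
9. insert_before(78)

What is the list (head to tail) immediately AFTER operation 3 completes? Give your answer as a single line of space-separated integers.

After 1 (prev): list=[1, 8, 7, 6, 9] cursor@1
After 2 (prev): list=[1, 8, 7, 6, 9] cursor@1
After 3 (next): list=[1, 8, 7, 6, 9] cursor@8

Answer: 1 8 7 6 9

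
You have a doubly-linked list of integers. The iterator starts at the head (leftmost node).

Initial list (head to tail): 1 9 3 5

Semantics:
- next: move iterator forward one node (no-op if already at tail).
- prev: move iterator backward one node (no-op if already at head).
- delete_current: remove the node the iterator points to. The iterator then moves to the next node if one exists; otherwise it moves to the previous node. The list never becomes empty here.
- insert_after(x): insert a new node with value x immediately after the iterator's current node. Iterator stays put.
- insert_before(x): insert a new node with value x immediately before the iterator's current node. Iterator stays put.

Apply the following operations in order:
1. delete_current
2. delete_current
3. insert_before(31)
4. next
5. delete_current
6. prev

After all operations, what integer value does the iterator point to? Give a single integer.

Answer: 31

Derivation:
After 1 (delete_current): list=[9, 3, 5] cursor@9
After 2 (delete_current): list=[3, 5] cursor@3
After 3 (insert_before(31)): list=[31, 3, 5] cursor@3
After 4 (next): list=[31, 3, 5] cursor@5
After 5 (delete_current): list=[31, 3] cursor@3
After 6 (prev): list=[31, 3] cursor@31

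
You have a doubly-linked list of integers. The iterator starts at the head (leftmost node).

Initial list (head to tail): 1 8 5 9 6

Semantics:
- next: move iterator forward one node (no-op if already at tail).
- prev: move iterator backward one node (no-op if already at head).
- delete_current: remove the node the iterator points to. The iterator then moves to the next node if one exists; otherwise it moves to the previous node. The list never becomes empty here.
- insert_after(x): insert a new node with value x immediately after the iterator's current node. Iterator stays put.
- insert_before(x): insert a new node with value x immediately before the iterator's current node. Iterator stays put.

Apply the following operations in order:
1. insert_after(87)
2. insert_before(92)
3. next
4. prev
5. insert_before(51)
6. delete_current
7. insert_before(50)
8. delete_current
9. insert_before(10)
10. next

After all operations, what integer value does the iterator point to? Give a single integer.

After 1 (insert_after(87)): list=[1, 87, 8, 5, 9, 6] cursor@1
After 2 (insert_before(92)): list=[92, 1, 87, 8, 5, 9, 6] cursor@1
After 3 (next): list=[92, 1, 87, 8, 5, 9, 6] cursor@87
After 4 (prev): list=[92, 1, 87, 8, 5, 9, 6] cursor@1
After 5 (insert_before(51)): list=[92, 51, 1, 87, 8, 5, 9, 6] cursor@1
After 6 (delete_current): list=[92, 51, 87, 8, 5, 9, 6] cursor@87
After 7 (insert_before(50)): list=[92, 51, 50, 87, 8, 5, 9, 6] cursor@87
After 8 (delete_current): list=[92, 51, 50, 8, 5, 9, 6] cursor@8
After 9 (insert_before(10)): list=[92, 51, 50, 10, 8, 5, 9, 6] cursor@8
After 10 (next): list=[92, 51, 50, 10, 8, 5, 9, 6] cursor@5

Answer: 5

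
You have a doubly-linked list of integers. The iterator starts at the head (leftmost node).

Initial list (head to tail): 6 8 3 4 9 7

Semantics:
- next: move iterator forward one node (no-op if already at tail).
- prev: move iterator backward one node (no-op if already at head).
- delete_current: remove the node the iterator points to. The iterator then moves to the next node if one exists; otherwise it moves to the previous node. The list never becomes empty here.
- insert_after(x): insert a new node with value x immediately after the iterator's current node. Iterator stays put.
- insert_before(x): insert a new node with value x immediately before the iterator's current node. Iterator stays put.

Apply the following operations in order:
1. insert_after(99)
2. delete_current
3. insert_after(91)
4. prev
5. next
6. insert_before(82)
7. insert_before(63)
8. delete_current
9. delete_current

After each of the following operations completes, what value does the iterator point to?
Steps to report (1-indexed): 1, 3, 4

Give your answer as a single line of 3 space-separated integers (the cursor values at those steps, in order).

Answer: 6 99 99

Derivation:
After 1 (insert_after(99)): list=[6, 99, 8, 3, 4, 9, 7] cursor@6
After 2 (delete_current): list=[99, 8, 3, 4, 9, 7] cursor@99
After 3 (insert_after(91)): list=[99, 91, 8, 3, 4, 9, 7] cursor@99
After 4 (prev): list=[99, 91, 8, 3, 4, 9, 7] cursor@99
After 5 (next): list=[99, 91, 8, 3, 4, 9, 7] cursor@91
After 6 (insert_before(82)): list=[99, 82, 91, 8, 3, 4, 9, 7] cursor@91
After 7 (insert_before(63)): list=[99, 82, 63, 91, 8, 3, 4, 9, 7] cursor@91
After 8 (delete_current): list=[99, 82, 63, 8, 3, 4, 9, 7] cursor@8
After 9 (delete_current): list=[99, 82, 63, 3, 4, 9, 7] cursor@3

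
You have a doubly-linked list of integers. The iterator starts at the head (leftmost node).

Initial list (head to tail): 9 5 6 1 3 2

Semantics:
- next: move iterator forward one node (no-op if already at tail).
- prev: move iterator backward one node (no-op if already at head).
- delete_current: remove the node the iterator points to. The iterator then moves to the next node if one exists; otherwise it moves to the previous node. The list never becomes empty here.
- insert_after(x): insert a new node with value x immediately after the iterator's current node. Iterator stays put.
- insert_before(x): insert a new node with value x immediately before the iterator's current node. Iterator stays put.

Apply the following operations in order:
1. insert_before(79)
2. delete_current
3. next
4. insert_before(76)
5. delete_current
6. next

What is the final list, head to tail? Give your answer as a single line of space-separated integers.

Answer: 79 5 76 1 3 2

Derivation:
After 1 (insert_before(79)): list=[79, 9, 5, 6, 1, 3, 2] cursor@9
After 2 (delete_current): list=[79, 5, 6, 1, 3, 2] cursor@5
After 3 (next): list=[79, 5, 6, 1, 3, 2] cursor@6
After 4 (insert_before(76)): list=[79, 5, 76, 6, 1, 3, 2] cursor@6
After 5 (delete_current): list=[79, 5, 76, 1, 3, 2] cursor@1
After 6 (next): list=[79, 5, 76, 1, 3, 2] cursor@3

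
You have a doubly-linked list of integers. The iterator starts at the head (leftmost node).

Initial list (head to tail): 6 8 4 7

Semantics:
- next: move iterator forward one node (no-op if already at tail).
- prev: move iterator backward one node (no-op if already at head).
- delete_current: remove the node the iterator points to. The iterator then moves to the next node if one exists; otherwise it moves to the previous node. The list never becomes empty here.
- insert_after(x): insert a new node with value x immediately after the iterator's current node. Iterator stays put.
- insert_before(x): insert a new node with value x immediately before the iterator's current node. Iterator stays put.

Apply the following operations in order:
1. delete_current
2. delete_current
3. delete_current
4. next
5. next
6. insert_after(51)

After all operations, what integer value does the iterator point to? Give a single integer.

Answer: 7

Derivation:
After 1 (delete_current): list=[8, 4, 7] cursor@8
After 2 (delete_current): list=[4, 7] cursor@4
After 3 (delete_current): list=[7] cursor@7
After 4 (next): list=[7] cursor@7
After 5 (next): list=[7] cursor@7
After 6 (insert_after(51)): list=[7, 51] cursor@7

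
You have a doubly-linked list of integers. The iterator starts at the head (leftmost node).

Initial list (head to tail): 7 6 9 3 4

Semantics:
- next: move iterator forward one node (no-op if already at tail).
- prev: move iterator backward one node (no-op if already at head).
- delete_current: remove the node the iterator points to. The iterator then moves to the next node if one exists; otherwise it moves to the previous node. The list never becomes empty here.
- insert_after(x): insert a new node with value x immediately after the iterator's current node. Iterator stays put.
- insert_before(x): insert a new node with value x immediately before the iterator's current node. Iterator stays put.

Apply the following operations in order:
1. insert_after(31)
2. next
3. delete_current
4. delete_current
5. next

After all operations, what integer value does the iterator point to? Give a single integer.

Answer: 3

Derivation:
After 1 (insert_after(31)): list=[7, 31, 6, 9, 3, 4] cursor@7
After 2 (next): list=[7, 31, 6, 9, 3, 4] cursor@31
After 3 (delete_current): list=[7, 6, 9, 3, 4] cursor@6
After 4 (delete_current): list=[7, 9, 3, 4] cursor@9
After 5 (next): list=[7, 9, 3, 4] cursor@3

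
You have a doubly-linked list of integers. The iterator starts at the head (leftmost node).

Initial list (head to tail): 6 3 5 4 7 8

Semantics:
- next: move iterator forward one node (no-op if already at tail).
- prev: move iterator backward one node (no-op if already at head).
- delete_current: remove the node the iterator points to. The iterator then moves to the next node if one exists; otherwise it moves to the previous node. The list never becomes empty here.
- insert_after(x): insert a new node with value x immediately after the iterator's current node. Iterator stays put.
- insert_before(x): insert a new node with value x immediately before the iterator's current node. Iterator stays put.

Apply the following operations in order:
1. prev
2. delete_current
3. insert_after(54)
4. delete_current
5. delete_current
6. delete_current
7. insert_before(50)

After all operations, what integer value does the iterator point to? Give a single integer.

After 1 (prev): list=[6, 3, 5, 4, 7, 8] cursor@6
After 2 (delete_current): list=[3, 5, 4, 7, 8] cursor@3
After 3 (insert_after(54)): list=[3, 54, 5, 4, 7, 8] cursor@3
After 4 (delete_current): list=[54, 5, 4, 7, 8] cursor@54
After 5 (delete_current): list=[5, 4, 7, 8] cursor@5
After 6 (delete_current): list=[4, 7, 8] cursor@4
After 7 (insert_before(50)): list=[50, 4, 7, 8] cursor@4

Answer: 4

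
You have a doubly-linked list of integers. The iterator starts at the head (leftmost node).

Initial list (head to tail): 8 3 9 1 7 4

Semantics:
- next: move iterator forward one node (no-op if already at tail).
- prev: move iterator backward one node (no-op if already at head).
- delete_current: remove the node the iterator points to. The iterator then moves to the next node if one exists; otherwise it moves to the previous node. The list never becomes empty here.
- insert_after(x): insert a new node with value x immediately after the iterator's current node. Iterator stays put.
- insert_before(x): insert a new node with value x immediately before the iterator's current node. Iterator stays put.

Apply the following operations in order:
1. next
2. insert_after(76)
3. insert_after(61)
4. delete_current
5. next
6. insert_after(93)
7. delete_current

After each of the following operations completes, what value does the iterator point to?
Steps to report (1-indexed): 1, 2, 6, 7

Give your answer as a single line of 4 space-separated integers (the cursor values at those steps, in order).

Answer: 3 3 76 93

Derivation:
After 1 (next): list=[8, 3, 9, 1, 7, 4] cursor@3
After 2 (insert_after(76)): list=[8, 3, 76, 9, 1, 7, 4] cursor@3
After 3 (insert_after(61)): list=[8, 3, 61, 76, 9, 1, 7, 4] cursor@3
After 4 (delete_current): list=[8, 61, 76, 9, 1, 7, 4] cursor@61
After 5 (next): list=[8, 61, 76, 9, 1, 7, 4] cursor@76
After 6 (insert_after(93)): list=[8, 61, 76, 93, 9, 1, 7, 4] cursor@76
After 7 (delete_current): list=[8, 61, 93, 9, 1, 7, 4] cursor@93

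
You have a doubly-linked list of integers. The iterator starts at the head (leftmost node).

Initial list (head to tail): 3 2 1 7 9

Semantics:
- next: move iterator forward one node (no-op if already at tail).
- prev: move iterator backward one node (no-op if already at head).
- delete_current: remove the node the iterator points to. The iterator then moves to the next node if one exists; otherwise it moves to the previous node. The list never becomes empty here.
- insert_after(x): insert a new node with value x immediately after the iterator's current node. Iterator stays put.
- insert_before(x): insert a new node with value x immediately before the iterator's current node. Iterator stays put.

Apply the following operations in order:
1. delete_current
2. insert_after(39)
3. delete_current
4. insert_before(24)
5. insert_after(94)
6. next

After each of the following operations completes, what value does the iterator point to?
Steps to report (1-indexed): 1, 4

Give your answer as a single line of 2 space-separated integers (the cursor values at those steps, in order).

Answer: 2 39

Derivation:
After 1 (delete_current): list=[2, 1, 7, 9] cursor@2
After 2 (insert_after(39)): list=[2, 39, 1, 7, 9] cursor@2
After 3 (delete_current): list=[39, 1, 7, 9] cursor@39
After 4 (insert_before(24)): list=[24, 39, 1, 7, 9] cursor@39
After 5 (insert_after(94)): list=[24, 39, 94, 1, 7, 9] cursor@39
After 6 (next): list=[24, 39, 94, 1, 7, 9] cursor@94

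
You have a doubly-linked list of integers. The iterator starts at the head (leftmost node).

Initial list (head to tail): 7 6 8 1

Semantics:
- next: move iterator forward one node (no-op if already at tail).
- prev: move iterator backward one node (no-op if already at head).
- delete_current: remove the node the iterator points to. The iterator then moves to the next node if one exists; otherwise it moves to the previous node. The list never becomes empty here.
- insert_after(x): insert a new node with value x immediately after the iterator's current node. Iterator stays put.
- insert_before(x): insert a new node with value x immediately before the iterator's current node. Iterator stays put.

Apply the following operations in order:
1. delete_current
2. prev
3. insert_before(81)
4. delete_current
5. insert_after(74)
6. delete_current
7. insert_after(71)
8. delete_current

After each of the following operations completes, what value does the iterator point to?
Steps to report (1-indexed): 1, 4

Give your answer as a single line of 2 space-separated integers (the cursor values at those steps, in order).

After 1 (delete_current): list=[6, 8, 1] cursor@6
After 2 (prev): list=[6, 8, 1] cursor@6
After 3 (insert_before(81)): list=[81, 6, 8, 1] cursor@6
After 4 (delete_current): list=[81, 8, 1] cursor@8
After 5 (insert_after(74)): list=[81, 8, 74, 1] cursor@8
After 6 (delete_current): list=[81, 74, 1] cursor@74
After 7 (insert_after(71)): list=[81, 74, 71, 1] cursor@74
After 8 (delete_current): list=[81, 71, 1] cursor@71

Answer: 6 8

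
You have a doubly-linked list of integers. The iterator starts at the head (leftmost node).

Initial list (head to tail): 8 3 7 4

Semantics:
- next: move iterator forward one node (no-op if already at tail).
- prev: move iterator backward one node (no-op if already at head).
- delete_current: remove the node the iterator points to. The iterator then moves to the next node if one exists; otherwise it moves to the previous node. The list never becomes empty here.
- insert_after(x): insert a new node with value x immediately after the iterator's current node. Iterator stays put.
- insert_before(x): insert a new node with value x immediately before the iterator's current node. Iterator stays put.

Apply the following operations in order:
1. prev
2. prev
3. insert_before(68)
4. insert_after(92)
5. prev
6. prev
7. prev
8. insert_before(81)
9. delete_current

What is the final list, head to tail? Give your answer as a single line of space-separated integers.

Answer: 81 8 92 3 7 4

Derivation:
After 1 (prev): list=[8, 3, 7, 4] cursor@8
After 2 (prev): list=[8, 3, 7, 4] cursor@8
After 3 (insert_before(68)): list=[68, 8, 3, 7, 4] cursor@8
After 4 (insert_after(92)): list=[68, 8, 92, 3, 7, 4] cursor@8
After 5 (prev): list=[68, 8, 92, 3, 7, 4] cursor@68
After 6 (prev): list=[68, 8, 92, 3, 7, 4] cursor@68
After 7 (prev): list=[68, 8, 92, 3, 7, 4] cursor@68
After 8 (insert_before(81)): list=[81, 68, 8, 92, 3, 7, 4] cursor@68
After 9 (delete_current): list=[81, 8, 92, 3, 7, 4] cursor@8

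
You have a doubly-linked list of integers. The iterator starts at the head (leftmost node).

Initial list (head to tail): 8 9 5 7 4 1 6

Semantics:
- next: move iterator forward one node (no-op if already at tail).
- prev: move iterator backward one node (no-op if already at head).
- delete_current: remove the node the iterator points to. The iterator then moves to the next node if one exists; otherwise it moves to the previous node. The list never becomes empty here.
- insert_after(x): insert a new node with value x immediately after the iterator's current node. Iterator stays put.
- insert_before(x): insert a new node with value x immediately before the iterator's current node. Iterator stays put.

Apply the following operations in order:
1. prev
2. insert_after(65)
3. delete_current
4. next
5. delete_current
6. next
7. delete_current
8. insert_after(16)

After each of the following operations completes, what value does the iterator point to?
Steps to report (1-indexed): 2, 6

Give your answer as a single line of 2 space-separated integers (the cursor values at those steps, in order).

Answer: 8 7

Derivation:
After 1 (prev): list=[8, 9, 5, 7, 4, 1, 6] cursor@8
After 2 (insert_after(65)): list=[8, 65, 9, 5, 7, 4, 1, 6] cursor@8
After 3 (delete_current): list=[65, 9, 5, 7, 4, 1, 6] cursor@65
After 4 (next): list=[65, 9, 5, 7, 4, 1, 6] cursor@9
After 5 (delete_current): list=[65, 5, 7, 4, 1, 6] cursor@5
After 6 (next): list=[65, 5, 7, 4, 1, 6] cursor@7
After 7 (delete_current): list=[65, 5, 4, 1, 6] cursor@4
After 8 (insert_after(16)): list=[65, 5, 4, 16, 1, 6] cursor@4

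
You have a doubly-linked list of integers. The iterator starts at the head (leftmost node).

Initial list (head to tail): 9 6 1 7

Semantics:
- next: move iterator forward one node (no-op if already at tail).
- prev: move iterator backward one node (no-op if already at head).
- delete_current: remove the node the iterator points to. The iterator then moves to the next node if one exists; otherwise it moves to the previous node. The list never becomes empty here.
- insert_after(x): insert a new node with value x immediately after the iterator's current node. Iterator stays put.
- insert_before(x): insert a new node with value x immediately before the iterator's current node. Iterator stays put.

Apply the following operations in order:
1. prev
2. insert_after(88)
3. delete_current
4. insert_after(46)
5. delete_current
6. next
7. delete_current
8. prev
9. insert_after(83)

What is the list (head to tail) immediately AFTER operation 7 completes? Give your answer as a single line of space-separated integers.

After 1 (prev): list=[9, 6, 1, 7] cursor@9
After 2 (insert_after(88)): list=[9, 88, 6, 1, 7] cursor@9
After 3 (delete_current): list=[88, 6, 1, 7] cursor@88
After 4 (insert_after(46)): list=[88, 46, 6, 1, 7] cursor@88
After 5 (delete_current): list=[46, 6, 1, 7] cursor@46
After 6 (next): list=[46, 6, 1, 7] cursor@6
After 7 (delete_current): list=[46, 1, 7] cursor@1

Answer: 46 1 7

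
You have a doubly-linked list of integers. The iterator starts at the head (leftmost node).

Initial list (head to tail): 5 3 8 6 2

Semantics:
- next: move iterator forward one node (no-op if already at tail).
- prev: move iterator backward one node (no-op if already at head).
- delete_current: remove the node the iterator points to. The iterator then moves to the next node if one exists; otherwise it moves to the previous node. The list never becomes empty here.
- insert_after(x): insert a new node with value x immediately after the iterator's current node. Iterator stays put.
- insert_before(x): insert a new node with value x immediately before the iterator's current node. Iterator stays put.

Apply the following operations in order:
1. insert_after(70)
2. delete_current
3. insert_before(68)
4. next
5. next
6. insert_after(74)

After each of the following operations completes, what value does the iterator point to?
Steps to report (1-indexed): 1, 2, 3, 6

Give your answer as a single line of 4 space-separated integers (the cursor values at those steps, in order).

Answer: 5 70 70 8

Derivation:
After 1 (insert_after(70)): list=[5, 70, 3, 8, 6, 2] cursor@5
After 2 (delete_current): list=[70, 3, 8, 6, 2] cursor@70
After 3 (insert_before(68)): list=[68, 70, 3, 8, 6, 2] cursor@70
After 4 (next): list=[68, 70, 3, 8, 6, 2] cursor@3
After 5 (next): list=[68, 70, 3, 8, 6, 2] cursor@8
After 6 (insert_after(74)): list=[68, 70, 3, 8, 74, 6, 2] cursor@8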